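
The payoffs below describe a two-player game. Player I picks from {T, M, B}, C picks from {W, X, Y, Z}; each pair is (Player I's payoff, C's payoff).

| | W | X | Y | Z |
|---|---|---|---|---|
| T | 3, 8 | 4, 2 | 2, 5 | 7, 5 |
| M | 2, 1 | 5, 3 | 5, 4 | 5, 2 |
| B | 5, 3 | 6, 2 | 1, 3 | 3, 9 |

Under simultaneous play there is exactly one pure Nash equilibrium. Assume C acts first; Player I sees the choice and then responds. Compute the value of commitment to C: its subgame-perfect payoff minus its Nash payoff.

Backward induction with C moving first.
- W: Player I compares 3, 2, 5 and picks B; C would get 3.
- X: Player I compares 4, 5, 6 and picks B; C would get 2.
- Y: Player I compares 2, 5, 1 and picks M; C would get 4.
- Z: Player I compares 7, 5, 3 and picks T; C would get 5.
Maximizing over 3, 2, 4, 5, C chooses Z. Subgame-perfect outcome: (T, Z) with payoffs (7, 5).
Under simultaneous play:
Player I's best replies: W→B; X→B; Y→M; Z→T.
C's best replies: T→W; M→Y; B→Z.
Only (M, Y) has each player best-responding; Nash payoffs (5, 4).
C's commitment gain: 5 − 4 = 1.

1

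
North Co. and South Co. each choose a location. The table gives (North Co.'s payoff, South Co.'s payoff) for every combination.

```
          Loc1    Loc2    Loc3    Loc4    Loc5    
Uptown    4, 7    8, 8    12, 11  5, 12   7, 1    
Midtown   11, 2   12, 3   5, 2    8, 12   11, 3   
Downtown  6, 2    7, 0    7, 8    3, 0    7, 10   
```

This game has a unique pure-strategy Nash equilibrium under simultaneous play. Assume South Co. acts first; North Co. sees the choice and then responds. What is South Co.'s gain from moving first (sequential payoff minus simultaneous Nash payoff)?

North Co. best-responds to each possible South Co. move:
- Loc1: BR = Midtown, leader payoff 2.
- Loc2: BR = Midtown, leader payoff 3.
- Loc3: BR = Uptown, leader payoff 11.
- Loc4: BR = Midtown, leader payoff 12.
- Loc5: BR = Midtown, leader payoff 3.
Maximizing over 2, 3, 11, 12, 3, South Co. chooses Loc4. Subgame-perfect outcome: (Midtown, Loc4) with payoffs (8, 12).
Under simultaneous play:
North Co.'s best replies: Loc1→Midtown; Loc2→Midtown; Loc3→Uptown; Loc4→Midtown; Loc5→Midtown.
South Co.'s best replies: Uptown→Loc4; Midtown→Loc4; Downtown→Loc5.
Only (Midtown, Loc4) has each player best-responding; Nash payoffs (8, 12).
South Co.'s commitment gain: 12 − 12 = 0.

0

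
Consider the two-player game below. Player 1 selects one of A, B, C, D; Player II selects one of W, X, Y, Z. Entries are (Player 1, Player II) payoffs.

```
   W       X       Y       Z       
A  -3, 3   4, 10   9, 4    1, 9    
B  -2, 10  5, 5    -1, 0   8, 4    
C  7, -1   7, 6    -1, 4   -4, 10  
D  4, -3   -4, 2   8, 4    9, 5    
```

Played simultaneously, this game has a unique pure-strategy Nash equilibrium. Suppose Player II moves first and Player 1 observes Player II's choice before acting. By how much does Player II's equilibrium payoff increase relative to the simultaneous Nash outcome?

1

Solve by backward induction (Player II leads).
- W: Player 1 compares -3, -2, 7, 4 and picks C; Player II would get -1.
- X: Player 1 compares 4, 5, 7, -4 and picks C; Player II would get 6.
- Y: Player 1 compares 9, -1, -1, 8 and picks A; Player II would get 4.
- Z: Player 1 compares 1, 8, -4, 9 and picks D; Player II would get 5.
Among -1, 6, 4, 5, the best is 6 at X. Subgame-perfect outcome: (C, X) with payoffs (7, 6).
Now find the simultaneous Nash equilibrium.
Player 1's best replies: W→C; X→C; Y→A; Z→D.
Player II's best replies: A→X; B→W; C→Z; D→Z.
Only (D, Z) has each player best-responding; Nash payoffs (9, 5).
Player II's commitment gain: 6 − 5 = 1.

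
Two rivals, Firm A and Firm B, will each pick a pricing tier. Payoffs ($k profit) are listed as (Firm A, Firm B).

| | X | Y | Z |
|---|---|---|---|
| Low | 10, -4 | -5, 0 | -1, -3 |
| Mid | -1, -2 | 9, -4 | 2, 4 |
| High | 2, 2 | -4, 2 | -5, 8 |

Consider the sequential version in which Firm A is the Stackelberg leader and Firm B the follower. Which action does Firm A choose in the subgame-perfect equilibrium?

Mid

Firm B best-responds to each possible Firm A move:
- Low: Firm B compares -4, 0, -3 and picks Y; Firm A would get -5.
- Mid: Firm B compares -2, -4, 4 and picks Z; Firm A would get 2.
- High: Firm B compares 2, 2, 8 and picks Z; Firm A would get -5.
Among -5, 2, -5, the best is 2 at Mid. Subgame-perfect outcome: (Mid, Z) with payoffs (2, 4).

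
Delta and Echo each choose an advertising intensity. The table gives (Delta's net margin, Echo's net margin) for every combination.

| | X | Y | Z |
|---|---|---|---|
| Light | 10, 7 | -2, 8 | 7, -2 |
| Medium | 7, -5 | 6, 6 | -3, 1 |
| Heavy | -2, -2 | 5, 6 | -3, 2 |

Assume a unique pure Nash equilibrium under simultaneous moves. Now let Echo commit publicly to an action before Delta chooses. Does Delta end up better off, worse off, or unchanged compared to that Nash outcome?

better off

Solve by backward induction (Echo leads).
- X → Delta plays Light (best of 10, 7, -2); Echo gets 7.
- Y → Delta plays Medium (best of -2, 6, 5); Echo gets 6.
- Z → Delta plays Light (best of 7, -3, -3); Echo gets -2.
Maximizing over 7, 6, -2, Echo chooses X. Subgame-perfect outcome: (Light, X) with payoffs (10, 7).
Under simultaneous play:
Delta's best replies: X→Light; Y→Medium; Z→Light.
Echo's best replies: Light→Y; Medium→Y; Heavy→Y.
The unique mutual best reply is (Medium, Y), giving (6, 6).
Delta earns 10 sequentially versus 6 at the Nash outcome: better off.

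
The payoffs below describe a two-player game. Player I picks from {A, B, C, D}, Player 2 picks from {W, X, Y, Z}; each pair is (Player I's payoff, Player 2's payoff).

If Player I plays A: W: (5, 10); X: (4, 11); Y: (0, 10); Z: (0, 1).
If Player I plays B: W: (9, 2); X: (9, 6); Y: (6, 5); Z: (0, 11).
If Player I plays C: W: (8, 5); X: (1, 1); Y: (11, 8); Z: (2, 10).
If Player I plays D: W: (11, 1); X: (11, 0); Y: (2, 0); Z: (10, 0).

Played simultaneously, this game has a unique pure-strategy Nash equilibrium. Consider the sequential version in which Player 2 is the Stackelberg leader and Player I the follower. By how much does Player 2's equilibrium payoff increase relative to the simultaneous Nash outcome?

Work backward from Player I's decision.
- W → Player I plays D (best of 5, 9, 8, 11); Player 2 gets 1.
- X → Player I plays D (best of 4, 9, 1, 11); Player 2 gets 0.
- Y → Player I plays C (best of 0, 6, 11, 2); Player 2 gets 8.
- Z → Player I plays D (best of 0, 0, 2, 10); Player 2 gets 0.
Among 1, 0, 8, 0, the best is 8 at Y. Subgame-perfect outcome: (C, Y) with payoffs (11, 8).
Now find the simultaneous Nash equilibrium.
Player I's best replies: W→D; X→D; Y→C; Z→D.
Player 2's best replies: A→X; B→Z; C→Z; D→W.
Only (D, W) has each player best-responding; Nash payoffs (11, 1).
Player 2's commitment gain: 8 − 1 = 7.

7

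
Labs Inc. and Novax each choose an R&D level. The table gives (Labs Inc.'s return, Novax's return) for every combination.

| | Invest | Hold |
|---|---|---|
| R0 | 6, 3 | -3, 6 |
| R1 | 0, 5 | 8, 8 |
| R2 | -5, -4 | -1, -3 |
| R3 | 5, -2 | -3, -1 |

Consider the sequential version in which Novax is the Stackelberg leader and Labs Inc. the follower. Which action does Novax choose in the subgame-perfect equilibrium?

Hold

Labs Inc. best-responds to each possible Novax move:
- Invest → Labs Inc. plays R0 (best of 6, 0, -5, 5); Novax gets 3.
- Hold → Labs Inc. plays R1 (best of -3, 8, -1, -3); Novax gets 8.
Maximizing over 3, 8, Novax chooses Hold. Subgame-perfect outcome: (R1, Hold) with payoffs (8, 8).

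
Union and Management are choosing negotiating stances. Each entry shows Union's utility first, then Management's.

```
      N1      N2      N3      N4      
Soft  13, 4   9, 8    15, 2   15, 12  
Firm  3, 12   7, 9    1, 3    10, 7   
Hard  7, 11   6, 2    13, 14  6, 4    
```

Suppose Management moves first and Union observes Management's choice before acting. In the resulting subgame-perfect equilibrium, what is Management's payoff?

12

Work backward from Union's decision.
- N1 → Union plays Soft (best of 13, 3, 7); Management gets 4.
- N2 → Union plays Soft (best of 9, 7, 6); Management gets 8.
- N3 → Union plays Soft (best of 15, 1, 13); Management gets 2.
- N4 → Union plays Soft (best of 15, 10, 6); Management gets 12.
Maximizing over 4, 8, 2, 12, Management chooses N4. Subgame-perfect outcome: (Soft, N4) with payoffs (15, 12).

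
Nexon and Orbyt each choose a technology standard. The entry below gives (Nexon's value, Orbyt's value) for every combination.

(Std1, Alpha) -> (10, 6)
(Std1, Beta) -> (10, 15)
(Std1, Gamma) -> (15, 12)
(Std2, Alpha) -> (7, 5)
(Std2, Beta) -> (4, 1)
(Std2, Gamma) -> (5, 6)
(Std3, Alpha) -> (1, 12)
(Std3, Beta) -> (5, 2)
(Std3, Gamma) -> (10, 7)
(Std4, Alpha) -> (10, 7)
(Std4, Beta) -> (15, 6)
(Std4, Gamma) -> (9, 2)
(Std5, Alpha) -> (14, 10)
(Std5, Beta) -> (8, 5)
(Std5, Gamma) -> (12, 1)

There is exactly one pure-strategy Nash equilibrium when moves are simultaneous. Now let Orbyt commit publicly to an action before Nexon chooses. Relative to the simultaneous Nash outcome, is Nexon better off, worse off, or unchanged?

better off

Solve by backward induction (Orbyt leads).
- Alpha: Nexon compares 10, 7, 1, 10, 14 and picks Std5; Orbyt would get 10.
- Beta: Nexon compares 10, 4, 5, 15, 8 and picks Std4; Orbyt would get 6.
- Gamma: Nexon compares 15, 5, 10, 9, 12 and picks Std1; Orbyt would get 12.
Maximizing over 10, 6, 12, Orbyt chooses Gamma. Subgame-perfect outcome: (Std1, Gamma) with payoffs (15, 12).
Now find the simultaneous Nash equilibrium.
Nexon's best replies: Alpha→Std5; Beta→Std4; Gamma→Std1.
Orbyt's best replies: Std1→Beta; Std2→Gamma; Std3→Alpha; Std4→Alpha; Std5→Alpha.
The unique mutual best reply is (Std5, Alpha), giving (14, 10).
Nexon earns 15 sequentially versus 14 at the Nash outcome: better off.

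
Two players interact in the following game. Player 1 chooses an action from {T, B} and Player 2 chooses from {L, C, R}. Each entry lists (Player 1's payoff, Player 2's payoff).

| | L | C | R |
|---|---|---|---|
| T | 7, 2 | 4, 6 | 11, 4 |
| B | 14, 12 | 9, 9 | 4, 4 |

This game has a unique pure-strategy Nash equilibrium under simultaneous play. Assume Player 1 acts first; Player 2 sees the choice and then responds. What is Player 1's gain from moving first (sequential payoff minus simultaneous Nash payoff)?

0

Solve by backward induction (Player 1 leads).
- T: Player 2 compares 2, 6, 4 and picks C; Player 1 would get 4.
- B: Player 2 compares 12, 9, 4 and picks L; Player 1 would get 14.
Maximizing over 4, 14, Player 1 chooses B. Subgame-perfect outcome: (B, L) with payoffs (14, 12).
Now find the simultaneous Nash equilibrium.
Player 1's best replies: L→B; C→B; R→T.
Player 2's best replies: T→C; B→L.
Only (B, L) has each player best-responding; Nash payoffs (14, 12).
Player 1's commitment gain: 14 − 14 = 0.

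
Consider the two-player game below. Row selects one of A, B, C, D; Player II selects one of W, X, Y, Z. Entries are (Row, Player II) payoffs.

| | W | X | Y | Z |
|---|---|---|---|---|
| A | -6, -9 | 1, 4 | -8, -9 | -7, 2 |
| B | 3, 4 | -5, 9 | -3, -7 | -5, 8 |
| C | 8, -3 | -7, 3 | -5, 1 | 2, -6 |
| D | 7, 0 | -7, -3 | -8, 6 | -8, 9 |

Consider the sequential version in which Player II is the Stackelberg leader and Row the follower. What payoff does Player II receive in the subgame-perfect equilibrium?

Solve by backward induction (Player II leads).
- W → Row plays C (best of -6, 3, 8, 7); Player II gets -3.
- X → Row plays A (best of 1, -5, -7, -7); Player II gets 4.
- Y → Row plays B (best of -8, -3, -5, -8); Player II gets -7.
- Z → Row plays C (best of -7, -5, 2, -8); Player II gets -6.
Maximizing over -3, 4, -7, -6, Player II chooses X. Subgame-perfect outcome: (A, X) with payoffs (1, 4).

4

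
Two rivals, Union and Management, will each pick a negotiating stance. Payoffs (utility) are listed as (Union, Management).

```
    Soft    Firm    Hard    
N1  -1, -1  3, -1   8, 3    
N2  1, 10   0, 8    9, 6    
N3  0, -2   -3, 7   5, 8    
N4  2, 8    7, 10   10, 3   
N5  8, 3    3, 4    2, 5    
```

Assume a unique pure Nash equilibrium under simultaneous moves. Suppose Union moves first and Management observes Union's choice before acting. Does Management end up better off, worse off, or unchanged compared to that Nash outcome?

Management best-responds to each possible Union move:
- N1 → Management plays Hard (best of -1, -1, 3); Union gets 8.
- N2 → Management plays Soft (best of 10, 8, 6); Union gets 1.
- N3 → Management plays Hard (best of -2, 7, 8); Union gets 5.
- N4 → Management plays Firm (best of 8, 10, 3); Union gets 7.
- N5 → Management plays Hard (best of 3, 4, 5); Union gets 2.
Among 8, 1, 5, 7, 2, the best is 8 at N1. Subgame-perfect outcome: (N1, Hard) with payoffs (8, 3).
For the simultaneous game, intersect best replies.
Union's best replies: Soft→N5; Firm→N4; Hard→N4.
Management's best replies: N1→Hard; N2→Soft; N3→Hard; N4→Firm; N5→Hard.
Only (N4, Firm) has each player best-responding; Nash payoffs (7, 10).
Management earns 3 sequentially versus 10 at the Nash outcome: worse off.

worse off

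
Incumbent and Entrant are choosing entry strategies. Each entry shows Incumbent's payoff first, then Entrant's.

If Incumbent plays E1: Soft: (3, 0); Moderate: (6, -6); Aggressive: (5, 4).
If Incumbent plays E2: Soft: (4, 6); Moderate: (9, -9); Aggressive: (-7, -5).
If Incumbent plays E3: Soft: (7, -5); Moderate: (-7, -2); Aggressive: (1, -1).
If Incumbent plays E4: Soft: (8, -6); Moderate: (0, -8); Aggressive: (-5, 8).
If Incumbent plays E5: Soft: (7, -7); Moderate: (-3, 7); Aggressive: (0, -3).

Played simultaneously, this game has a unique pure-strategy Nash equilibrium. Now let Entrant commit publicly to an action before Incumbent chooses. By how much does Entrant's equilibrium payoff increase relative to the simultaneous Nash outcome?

0

Incumbent best-responds to each possible Entrant move:
- Soft → Incumbent plays E4 (best of 3, 4, 7, 8, 7); Entrant gets -6.
- Moderate → Incumbent plays E2 (best of 6, 9, -7, 0, -3); Entrant gets -9.
- Aggressive → Incumbent plays E1 (best of 5, -7, 1, -5, 0); Entrant gets 4.
Among -6, -9, 4, the best is 4 at Aggressive. Subgame-perfect outcome: (E1, Aggressive) with payoffs (5, 4).
For the simultaneous game, intersect best replies.
Incumbent's best replies: Soft→E4; Moderate→E2; Aggressive→E1.
Entrant's best replies: E1→Aggressive; E2→Soft; E3→Aggressive; E4→Aggressive; E5→Moderate.
Only (E1, Aggressive) has each player best-responding; Nash payoffs (5, 4).
Entrant's commitment gain: 4 − 4 = 0.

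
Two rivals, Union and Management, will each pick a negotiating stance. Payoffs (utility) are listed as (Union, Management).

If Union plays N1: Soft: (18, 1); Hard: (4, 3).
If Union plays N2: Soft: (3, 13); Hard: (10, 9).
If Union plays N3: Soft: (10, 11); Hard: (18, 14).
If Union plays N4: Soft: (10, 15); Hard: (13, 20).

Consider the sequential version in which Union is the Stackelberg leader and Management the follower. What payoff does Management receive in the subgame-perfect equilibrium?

Work backward from Management's decision.
- N1: BR = Hard, leader payoff 4.
- N2: BR = Soft, leader payoff 3.
- N3: BR = Hard, leader payoff 18.
- N4: BR = Hard, leader payoff 13.
Union's induced payoffs are 4, 3, 18, 13, so Union commits to N3. Subgame-perfect outcome: (N3, Hard) with payoffs (18, 14).

14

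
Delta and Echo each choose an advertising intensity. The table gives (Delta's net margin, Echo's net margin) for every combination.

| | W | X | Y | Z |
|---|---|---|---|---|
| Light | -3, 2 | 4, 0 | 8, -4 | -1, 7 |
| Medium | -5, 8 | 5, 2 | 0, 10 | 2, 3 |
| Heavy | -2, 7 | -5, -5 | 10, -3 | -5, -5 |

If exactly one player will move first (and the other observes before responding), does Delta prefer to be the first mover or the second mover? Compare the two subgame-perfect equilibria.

first

If Delta leads: Echo's best replies are Light→Z, Medium→Y, Heavy→W; Delta's induced payoffs -1, 0, -2; outcome (Medium, Y), payoffs (0, 10).
If Echo leads: Delta's best replies are W→Heavy, X→Medium, Y→Heavy, Z→Medium; Echo's induced payoffs 7, 2, -3, 3; outcome (Heavy, W), payoffs (-2, 7).
Delta gets 0 moving first and -2 moving second, so Delta prefers to move first.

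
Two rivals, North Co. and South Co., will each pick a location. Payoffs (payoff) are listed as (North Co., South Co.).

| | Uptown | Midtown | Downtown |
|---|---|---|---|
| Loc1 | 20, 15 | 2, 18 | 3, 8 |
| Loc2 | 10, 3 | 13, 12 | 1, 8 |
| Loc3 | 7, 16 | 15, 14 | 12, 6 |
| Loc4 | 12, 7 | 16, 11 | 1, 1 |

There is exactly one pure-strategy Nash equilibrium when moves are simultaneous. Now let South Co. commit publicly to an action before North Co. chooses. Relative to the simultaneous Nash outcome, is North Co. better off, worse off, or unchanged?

Solve by backward induction (South Co. leads).
- Uptown: North Co. compares 20, 10, 7, 12 and picks Loc1; South Co. would get 15.
- Midtown: North Co. compares 2, 13, 15, 16 and picks Loc4; South Co. would get 11.
- Downtown: North Co. compares 3, 1, 12, 1 and picks Loc3; South Co. would get 6.
Maximizing over 15, 11, 6, South Co. chooses Uptown. Subgame-perfect outcome: (Loc1, Uptown) with payoffs (20, 15).
Now find the simultaneous Nash equilibrium.
North Co.'s best replies: Uptown→Loc1; Midtown→Loc4; Downtown→Loc3.
South Co.'s best replies: Loc1→Midtown; Loc2→Midtown; Loc3→Uptown; Loc4→Midtown.
Only (Loc4, Midtown) has each player best-responding; Nash payoffs (16, 11).
North Co. earns 20 sequentially versus 16 at the Nash outcome: better off.

better off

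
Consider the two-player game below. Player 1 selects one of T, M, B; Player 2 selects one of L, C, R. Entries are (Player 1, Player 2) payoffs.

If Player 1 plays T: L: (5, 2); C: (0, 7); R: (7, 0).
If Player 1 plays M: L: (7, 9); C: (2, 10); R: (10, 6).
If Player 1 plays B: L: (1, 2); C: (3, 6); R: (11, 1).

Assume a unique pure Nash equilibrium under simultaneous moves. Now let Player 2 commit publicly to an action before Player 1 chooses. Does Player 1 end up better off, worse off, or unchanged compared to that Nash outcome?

Player 1 best-responds to each possible Player 2 move:
- L: Player 1 compares 5, 7, 1 and picks M; Player 2 would get 9.
- C: Player 1 compares 0, 2, 3 and picks B; Player 2 would get 6.
- R: Player 1 compares 7, 10, 11 and picks B; Player 2 would get 1.
Maximizing over 9, 6, 1, Player 2 chooses L. Subgame-perfect outcome: (M, L) with payoffs (7, 9).
Now find the simultaneous Nash equilibrium.
Player 1's best replies: L→M; C→B; R→B.
Player 2's best replies: T→C; M→C; B→C.
Only (B, C) has each player best-responding; Nash payoffs (3, 6).
Player 1 earns 7 sequentially versus 3 at the Nash outcome: better off.

better off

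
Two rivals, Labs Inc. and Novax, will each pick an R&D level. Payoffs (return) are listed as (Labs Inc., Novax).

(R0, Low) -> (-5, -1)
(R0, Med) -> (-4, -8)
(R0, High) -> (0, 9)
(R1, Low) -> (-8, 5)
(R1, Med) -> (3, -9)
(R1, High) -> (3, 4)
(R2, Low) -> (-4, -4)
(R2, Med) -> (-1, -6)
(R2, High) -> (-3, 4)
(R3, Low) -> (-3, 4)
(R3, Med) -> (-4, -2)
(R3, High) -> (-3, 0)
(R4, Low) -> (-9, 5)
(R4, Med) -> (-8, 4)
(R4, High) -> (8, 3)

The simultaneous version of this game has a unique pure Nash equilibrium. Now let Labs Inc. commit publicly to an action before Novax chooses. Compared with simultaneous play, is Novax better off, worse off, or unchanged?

Novax best-responds to each possible Labs Inc. move:
- R0: BR = High, leader payoff 0.
- R1: BR = Low, leader payoff -8.
- R2: BR = High, leader payoff -3.
- R3: BR = Low, leader payoff -3.
- R4: BR = Low, leader payoff -9.
Among 0, -8, -3, -3, -9, the best is 0 at R0. Subgame-perfect outcome: (R0, High) with payoffs (0, 9).
Now find the simultaneous Nash equilibrium.
Labs Inc.'s best replies: Low→R3; Med→R1; High→R4.
Novax's best replies: R0→High; R1→Low; R2→High; R3→Low; R4→Low.
Only (R3, Low) has each player best-responding; Nash payoffs (-3, 4).
Novax earns 9 sequentially versus 4 at the Nash outcome: better off.

better off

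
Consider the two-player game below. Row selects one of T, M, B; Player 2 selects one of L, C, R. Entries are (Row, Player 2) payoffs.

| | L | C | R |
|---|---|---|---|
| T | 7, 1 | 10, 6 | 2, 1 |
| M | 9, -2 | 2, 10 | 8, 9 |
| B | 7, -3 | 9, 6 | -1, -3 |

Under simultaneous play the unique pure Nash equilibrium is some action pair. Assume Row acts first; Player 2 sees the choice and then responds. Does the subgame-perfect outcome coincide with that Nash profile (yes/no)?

Work backward from Player 2's decision.
- T: Player 2 compares 1, 6, 1 and picks C; Row would get 10.
- M: Player 2 compares -2, 10, 9 and picks C; Row would get 2.
- B: Player 2 compares -3, 6, -3 and picks C; Row would get 9.
Row's induced payoffs are 10, 2, 9, so Row commits to T. Subgame-perfect outcome: (T, C) with payoffs (10, 6).
Now find the simultaneous Nash equilibrium.
Row's best replies: L→M; C→T; R→M.
Player 2's best replies: T→C; M→C; B→C.
The unique mutual best reply is (T, C), giving (10, 6).
Sequential outcome (T, C) coincides with the Nash profile (T, C).

yes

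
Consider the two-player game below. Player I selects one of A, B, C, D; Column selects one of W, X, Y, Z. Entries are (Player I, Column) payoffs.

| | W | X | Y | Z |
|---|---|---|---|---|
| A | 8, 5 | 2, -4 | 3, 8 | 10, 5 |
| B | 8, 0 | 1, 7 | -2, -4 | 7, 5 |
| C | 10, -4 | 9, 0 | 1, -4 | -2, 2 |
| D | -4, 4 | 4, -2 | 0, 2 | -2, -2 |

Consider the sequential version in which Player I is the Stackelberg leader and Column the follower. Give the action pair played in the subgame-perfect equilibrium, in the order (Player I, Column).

(A, Y)

Backward induction with Player I moving first.
- A: BR = Y, leader payoff 3.
- B: BR = X, leader payoff 1.
- C: BR = Z, leader payoff -2.
- D: BR = W, leader payoff -4.
Player I's induced payoffs are 3, 1, -2, -4, so Player I commits to A. Subgame-perfect outcome: (A, Y) with payoffs (3, 8).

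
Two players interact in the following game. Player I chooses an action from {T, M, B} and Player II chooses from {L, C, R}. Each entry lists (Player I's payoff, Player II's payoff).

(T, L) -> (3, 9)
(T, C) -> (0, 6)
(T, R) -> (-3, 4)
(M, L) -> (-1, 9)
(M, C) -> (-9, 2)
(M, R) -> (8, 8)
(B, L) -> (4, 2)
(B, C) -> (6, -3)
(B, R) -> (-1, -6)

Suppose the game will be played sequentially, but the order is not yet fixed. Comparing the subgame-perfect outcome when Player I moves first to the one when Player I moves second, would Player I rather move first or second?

If Player I leads: Player II's best replies are T→L, M→L, B→L; Player I's induced payoffs 3, -1, 4; outcome (B, L), payoffs (4, 2).
If Player II leads: Player I's best replies are L→B, C→B, R→M; Player II's induced payoffs 2, -3, 8; outcome (M, R), payoffs (8, 8).
Player I gets 4 moving first and 8 moving second, so Player I prefers to move second.

second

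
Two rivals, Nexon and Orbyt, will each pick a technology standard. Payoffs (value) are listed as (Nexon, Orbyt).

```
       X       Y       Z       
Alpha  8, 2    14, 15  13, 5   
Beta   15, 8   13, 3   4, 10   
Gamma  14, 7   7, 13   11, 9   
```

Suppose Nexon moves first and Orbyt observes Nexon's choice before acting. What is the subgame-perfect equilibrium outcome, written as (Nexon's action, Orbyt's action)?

(Alpha, Y)

Orbyt best-responds to each possible Nexon move:
- Alpha: BR = Y, leader payoff 14.
- Beta: BR = Z, leader payoff 4.
- Gamma: BR = Y, leader payoff 7.
Nexon's induced payoffs are 14, 4, 7, so Nexon commits to Alpha. Subgame-perfect outcome: (Alpha, Y) with payoffs (14, 15).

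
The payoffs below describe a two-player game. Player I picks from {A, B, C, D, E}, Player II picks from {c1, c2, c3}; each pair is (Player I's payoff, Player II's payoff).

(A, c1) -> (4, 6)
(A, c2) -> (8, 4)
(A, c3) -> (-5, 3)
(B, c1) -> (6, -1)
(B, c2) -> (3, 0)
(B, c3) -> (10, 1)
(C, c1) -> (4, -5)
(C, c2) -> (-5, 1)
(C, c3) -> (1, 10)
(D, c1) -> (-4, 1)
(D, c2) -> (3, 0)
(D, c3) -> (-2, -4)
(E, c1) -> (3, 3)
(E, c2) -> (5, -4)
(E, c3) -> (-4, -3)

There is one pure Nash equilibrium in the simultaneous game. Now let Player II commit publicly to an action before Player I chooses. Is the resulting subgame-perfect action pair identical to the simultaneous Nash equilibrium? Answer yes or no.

Work backward from Player I's decision.
- c1: BR = B, leader payoff -1.
- c2: BR = A, leader payoff 4.
- c3: BR = B, leader payoff 1.
Among -1, 4, 1, the best is 4 at c2. Subgame-perfect outcome: (A, c2) with payoffs (8, 4).
For the simultaneous game, intersect best replies.
Player I's best replies: c1→B; c2→A; c3→B.
Player II's best replies: A→c1; B→c3; C→c3; D→c1; E→c1.
Only (B, c3) has each player best-responding; Nash payoffs (10, 1).
Sequential outcome (A, c2) differs from the Nash profile (B, c3).

no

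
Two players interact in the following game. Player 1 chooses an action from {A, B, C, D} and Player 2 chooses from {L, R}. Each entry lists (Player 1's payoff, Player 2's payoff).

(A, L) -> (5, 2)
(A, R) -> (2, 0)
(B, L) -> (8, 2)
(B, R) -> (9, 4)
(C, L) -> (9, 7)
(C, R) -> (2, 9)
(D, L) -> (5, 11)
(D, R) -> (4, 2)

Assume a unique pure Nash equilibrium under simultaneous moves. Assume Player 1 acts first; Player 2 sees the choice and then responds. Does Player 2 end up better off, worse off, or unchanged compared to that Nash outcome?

unchanged

Solve by backward induction (Player 1 leads).
- A: Player 2 compares 2, 0 and picks L; Player 1 would get 5.
- B: Player 2 compares 2, 4 and picks R; Player 1 would get 9.
- C: Player 2 compares 7, 9 and picks R; Player 1 would get 2.
- D: Player 2 compares 11, 2 and picks L; Player 1 would get 5.
Maximizing over 5, 9, 2, 5, Player 1 chooses B. Subgame-perfect outcome: (B, R) with payoffs (9, 4).
Now find the simultaneous Nash equilibrium.
Player 1's best replies: L→C; R→B.
Player 2's best replies: A→L; B→R; C→R; D→L.
The unique mutual best reply is (B, R), giving (9, 4).
Player 2 earns 4 sequentially versus 4 at the Nash outcome: unchanged.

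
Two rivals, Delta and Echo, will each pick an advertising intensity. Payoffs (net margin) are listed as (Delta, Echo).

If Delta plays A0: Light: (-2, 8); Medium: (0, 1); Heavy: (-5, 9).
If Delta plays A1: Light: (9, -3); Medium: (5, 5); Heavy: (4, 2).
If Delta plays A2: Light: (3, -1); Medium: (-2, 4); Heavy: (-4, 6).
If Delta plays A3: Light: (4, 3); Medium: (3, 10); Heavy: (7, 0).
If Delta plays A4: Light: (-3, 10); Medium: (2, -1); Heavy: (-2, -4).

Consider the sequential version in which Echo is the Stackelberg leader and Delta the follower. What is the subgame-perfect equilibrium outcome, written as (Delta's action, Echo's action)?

Work backward from Delta's decision.
- Light → Delta plays A1 (best of -2, 9, 3, 4, -3); Echo gets -3.
- Medium → Delta plays A1 (best of 0, 5, -2, 3, 2); Echo gets 5.
- Heavy → Delta plays A3 (best of -5, 4, -4, 7, -2); Echo gets 0.
Among -3, 5, 0, the best is 5 at Medium. Subgame-perfect outcome: (A1, Medium) with payoffs (5, 5).

(A1, Medium)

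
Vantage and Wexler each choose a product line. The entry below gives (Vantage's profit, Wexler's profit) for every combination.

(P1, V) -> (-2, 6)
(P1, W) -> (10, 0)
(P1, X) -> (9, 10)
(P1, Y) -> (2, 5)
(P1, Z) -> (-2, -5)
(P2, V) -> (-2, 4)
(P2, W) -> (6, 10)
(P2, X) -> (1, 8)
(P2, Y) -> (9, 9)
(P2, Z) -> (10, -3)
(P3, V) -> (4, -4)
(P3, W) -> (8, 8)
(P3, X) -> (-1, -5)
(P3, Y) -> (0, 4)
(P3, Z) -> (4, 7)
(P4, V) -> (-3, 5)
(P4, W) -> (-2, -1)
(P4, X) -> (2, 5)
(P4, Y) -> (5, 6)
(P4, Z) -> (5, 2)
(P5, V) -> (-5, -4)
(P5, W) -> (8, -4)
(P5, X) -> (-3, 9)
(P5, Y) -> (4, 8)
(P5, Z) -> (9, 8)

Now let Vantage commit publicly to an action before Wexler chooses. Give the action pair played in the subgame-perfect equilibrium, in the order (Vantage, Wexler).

(P1, X)

Wexler best-responds to each possible Vantage move:
- P1: Wexler compares 6, 0, 10, 5, -5 and picks X; Vantage would get 9.
- P2: Wexler compares 4, 10, 8, 9, -3 and picks W; Vantage would get 6.
- P3: Wexler compares -4, 8, -5, 4, 7 and picks W; Vantage would get 8.
- P4: Wexler compares 5, -1, 5, 6, 2 and picks Y; Vantage would get 5.
- P5: Wexler compares -4, -4, 9, 8, 8 and picks X; Vantage would get -3.
Vantage's induced payoffs are 9, 6, 8, 5, -3, so Vantage commits to P1. Subgame-perfect outcome: (P1, X) with payoffs (9, 10).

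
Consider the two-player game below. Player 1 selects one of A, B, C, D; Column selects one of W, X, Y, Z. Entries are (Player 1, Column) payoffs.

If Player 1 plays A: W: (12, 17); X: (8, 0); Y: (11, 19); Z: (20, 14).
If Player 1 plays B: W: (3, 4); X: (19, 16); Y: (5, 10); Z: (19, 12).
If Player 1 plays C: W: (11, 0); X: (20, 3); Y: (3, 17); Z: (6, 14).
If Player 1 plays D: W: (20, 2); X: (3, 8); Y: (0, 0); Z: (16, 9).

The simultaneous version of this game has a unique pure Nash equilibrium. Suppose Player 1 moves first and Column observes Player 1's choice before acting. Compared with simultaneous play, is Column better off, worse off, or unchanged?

worse off

Column best-responds to each possible Player 1 move:
- A → Column plays Y (best of 17, 0, 19, 14); Player 1 gets 11.
- B → Column plays X (best of 4, 16, 10, 12); Player 1 gets 19.
- C → Column plays Y (best of 0, 3, 17, 14); Player 1 gets 3.
- D → Column plays Z (best of 2, 8, 0, 9); Player 1 gets 16.
Among 11, 19, 3, 16, the best is 19 at B. Subgame-perfect outcome: (B, X) with payoffs (19, 16).
For the simultaneous game, intersect best replies.
Player 1's best replies: W→D; X→C; Y→A; Z→A.
Column's best replies: A→Y; B→X; C→Y; D→Z.
Only (A, Y) has each player best-responding; Nash payoffs (11, 19).
Column earns 16 sequentially versus 19 at the Nash outcome: worse off.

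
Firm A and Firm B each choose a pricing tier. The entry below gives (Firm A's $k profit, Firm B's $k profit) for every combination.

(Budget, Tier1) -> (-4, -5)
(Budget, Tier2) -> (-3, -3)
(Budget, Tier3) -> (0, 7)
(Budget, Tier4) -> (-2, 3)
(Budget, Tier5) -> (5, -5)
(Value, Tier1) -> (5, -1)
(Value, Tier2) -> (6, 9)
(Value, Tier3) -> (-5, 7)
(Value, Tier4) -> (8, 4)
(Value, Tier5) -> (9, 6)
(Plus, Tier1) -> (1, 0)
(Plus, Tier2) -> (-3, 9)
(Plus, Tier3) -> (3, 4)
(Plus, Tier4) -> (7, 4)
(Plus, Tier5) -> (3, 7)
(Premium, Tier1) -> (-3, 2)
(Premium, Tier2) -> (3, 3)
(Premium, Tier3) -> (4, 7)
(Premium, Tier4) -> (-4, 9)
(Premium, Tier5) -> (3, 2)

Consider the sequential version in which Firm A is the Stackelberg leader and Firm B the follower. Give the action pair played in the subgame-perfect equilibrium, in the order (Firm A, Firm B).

Work backward from Firm B's decision.
- Budget → Firm B plays Tier3 (best of -5, -3, 7, 3, -5); Firm A gets 0.
- Value → Firm B plays Tier2 (best of -1, 9, 7, 4, 6); Firm A gets 6.
- Plus → Firm B plays Tier2 (best of 0, 9, 4, 4, 7); Firm A gets -3.
- Premium → Firm B plays Tier4 (best of 2, 3, 7, 9, 2); Firm A gets -4.
Firm A's induced payoffs are 0, 6, -3, -4, so Firm A commits to Value. Subgame-perfect outcome: (Value, Tier2) with payoffs (6, 9).

(Value, Tier2)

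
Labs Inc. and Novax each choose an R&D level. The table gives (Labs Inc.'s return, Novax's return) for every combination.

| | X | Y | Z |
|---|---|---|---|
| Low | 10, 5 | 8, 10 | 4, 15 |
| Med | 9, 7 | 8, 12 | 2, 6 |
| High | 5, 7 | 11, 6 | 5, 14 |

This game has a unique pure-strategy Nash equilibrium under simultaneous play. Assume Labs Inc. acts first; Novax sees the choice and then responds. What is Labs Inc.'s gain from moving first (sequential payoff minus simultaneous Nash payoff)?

3

Work backward from Novax's decision.
- Low: Novax compares 5, 10, 15 and picks Z; Labs Inc. would get 4.
- Med: Novax compares 7, 12, 6 and picks Y; Labs Inc. would get 8.
- High: Novax compares 7, 6, 14 and picks Z; Labs Inc. would get 5.
Labs Inc.'s induced payoffs are 4, 8, 5, so Labs Inc. commits to Med. Subgame-perfect outcome: (Med, Y) with payoffs (8, 12).
For the simultaneous game, intersect best replies.
Labs Inc.'s best replies: X→Low; Y→High; Z→High.
Novax's best replies: Low→Z; Med→Y; High→Z.
Only (High, Z) has each player best-responding; Nash payoffs (5, 14).
Labs Inc.'s commitment gain: 8 − 5 = 3.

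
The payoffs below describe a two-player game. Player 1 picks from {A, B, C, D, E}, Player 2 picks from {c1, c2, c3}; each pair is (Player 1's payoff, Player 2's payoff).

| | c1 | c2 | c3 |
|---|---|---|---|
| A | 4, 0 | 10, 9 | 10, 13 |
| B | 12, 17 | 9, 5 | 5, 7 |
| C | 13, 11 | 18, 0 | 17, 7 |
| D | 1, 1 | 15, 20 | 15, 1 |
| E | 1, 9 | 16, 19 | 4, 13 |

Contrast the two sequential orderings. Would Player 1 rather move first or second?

If Player 1 leads: Player 2's best replies are A→c3, B→c1, C→c1, D→c2, E→c2; Player 1's induced payoffs 10, 12, 13, 15, 16; outcome (E, c2), payoffs (16, 19).
If Player 2 leads: Player 1's best replies are c1→C, c2→C, c3→C; Player 2's induced payoffs 11, 0, 7; outcome (C, c1), payoffs (13, 11).
Player 1 gets 16 moving first and 13 moving second, so Player 1 prefers to move first.

first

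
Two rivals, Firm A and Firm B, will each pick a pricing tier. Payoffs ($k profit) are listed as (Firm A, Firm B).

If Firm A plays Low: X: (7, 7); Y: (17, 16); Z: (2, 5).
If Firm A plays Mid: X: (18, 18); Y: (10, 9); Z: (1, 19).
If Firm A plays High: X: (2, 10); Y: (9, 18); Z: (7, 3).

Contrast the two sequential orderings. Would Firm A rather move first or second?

second

If Firm A leads: Firm B's best replies are Low→Y, Mid→Z, High→Y; Firm A's induced payoffs 17, 1, 9; outcome (Low, Y), payoffs (17, 16).
If Firm B leads: Firm A's best replies are X→Mid, Y→Low, Z→High; Firm B's induced payoffs 18, 16, 3; outcome (Mid, X), payoffs (18, 18).
Firm A gets 17 moving first and 18 moving second, so Firm A prefers to move second.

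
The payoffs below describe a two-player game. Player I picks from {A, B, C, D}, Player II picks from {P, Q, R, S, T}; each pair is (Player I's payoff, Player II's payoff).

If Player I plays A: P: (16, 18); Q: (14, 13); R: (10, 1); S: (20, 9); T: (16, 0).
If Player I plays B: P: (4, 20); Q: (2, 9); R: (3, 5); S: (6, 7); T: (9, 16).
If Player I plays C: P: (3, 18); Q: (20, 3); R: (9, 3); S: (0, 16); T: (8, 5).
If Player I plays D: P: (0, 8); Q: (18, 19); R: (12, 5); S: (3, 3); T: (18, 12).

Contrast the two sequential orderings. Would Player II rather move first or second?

second

If Player I leads: Player II's best replies are A→P, B→P, C→P, D→Q; Player I's induced payoffs 16, 4, 3, 18; outcome (D, Q), payoffs (18, 19).
If Player II leads: Player I's best replies are P→A, Q→C, R→D, S→A, T→D; Player II's induced payoffs 18, 3, 5, 9, 12; outcome (A, P), payoffs (16, 18).
Player II gets 18 moving first and 19 moving second, so Player II prefers to move second.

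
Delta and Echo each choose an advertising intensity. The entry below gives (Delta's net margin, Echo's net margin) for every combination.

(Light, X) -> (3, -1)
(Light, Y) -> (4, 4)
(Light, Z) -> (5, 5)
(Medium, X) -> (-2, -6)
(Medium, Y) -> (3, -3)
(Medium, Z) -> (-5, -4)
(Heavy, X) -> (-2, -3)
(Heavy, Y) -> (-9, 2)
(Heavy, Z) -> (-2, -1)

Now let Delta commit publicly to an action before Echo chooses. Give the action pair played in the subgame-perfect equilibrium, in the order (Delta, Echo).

(Light, Z)

Solve by backward induction (Delta leads).
- Light: Echo compares -1, 4, 5 and picks Z; Delta would get 5.
- Medium: Echo compares -6, -3, -4 and picks Y; Delta would get 3.
- Heavy: Echo compares -3, 2, -1 and picks Y; Delta would get -9.
Maximizing over 5, 3, -9, Delta chooses Light. Subgame-perfect outcome: (Light, Z) with payoffs (5, 5).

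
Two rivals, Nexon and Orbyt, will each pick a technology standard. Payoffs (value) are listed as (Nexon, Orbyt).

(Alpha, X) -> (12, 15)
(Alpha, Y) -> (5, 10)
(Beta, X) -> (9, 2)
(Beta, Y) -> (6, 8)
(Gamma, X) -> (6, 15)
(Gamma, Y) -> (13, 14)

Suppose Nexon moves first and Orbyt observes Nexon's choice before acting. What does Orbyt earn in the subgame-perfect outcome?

15

Work backward from Orbyt's decision.
- Alpha → Orbyt plays X (best of 15, 10); Nexon gets 12.
- Beta → Orbyt plays Y (best of 2, 8); Nexon gets 6.
- Gamma → Orbyt plays X (best of 15, 14); Nexon gets 6.
Maximizing over 12, 6, 6, Nexon chooses Alpha. Subgame-perfect outcome: (Alpha, X) with payoffs (12, 15).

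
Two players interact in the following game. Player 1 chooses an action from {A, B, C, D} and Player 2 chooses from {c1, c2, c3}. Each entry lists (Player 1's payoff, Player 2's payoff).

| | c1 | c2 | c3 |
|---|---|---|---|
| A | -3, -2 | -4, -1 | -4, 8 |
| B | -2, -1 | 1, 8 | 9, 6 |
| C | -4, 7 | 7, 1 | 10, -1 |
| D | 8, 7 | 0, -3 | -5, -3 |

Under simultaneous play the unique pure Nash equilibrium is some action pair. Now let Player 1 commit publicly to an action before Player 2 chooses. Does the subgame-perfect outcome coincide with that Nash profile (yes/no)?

yes

Backward induction with Player 1 moving first.
- A: Player 2 compares -2, -1, 8 and picks c3; Player 1 would get -4.
- B: Player 2 compares -1, 8, 6 and picks c2; Player 1 would get 1.
- C: Player 2 compares 7, 1, -1 and picks c1; Player 1 would get -4.
- D: Player 2 compares 7, -3, -3 and picks c1; Player 1 would get 8.
Player 1's induced payoffs are -4, 1, -4, 8, so Player 1 commits to D. Subgame-perfect outcome: (D, c1) with payoffs (8, 7).
Now find the simultaneous Nash equilibrium.
Player 1's best replies: c1→D; c2→C; c3→C.
Player 2's best replies: A→c3; B→c2; C→c1; D→c1.
The unique mutual best reply is (D, c1), giving (8, 7).
Sequential outcome (D, c1) coincides with the Nash profile (D, c1).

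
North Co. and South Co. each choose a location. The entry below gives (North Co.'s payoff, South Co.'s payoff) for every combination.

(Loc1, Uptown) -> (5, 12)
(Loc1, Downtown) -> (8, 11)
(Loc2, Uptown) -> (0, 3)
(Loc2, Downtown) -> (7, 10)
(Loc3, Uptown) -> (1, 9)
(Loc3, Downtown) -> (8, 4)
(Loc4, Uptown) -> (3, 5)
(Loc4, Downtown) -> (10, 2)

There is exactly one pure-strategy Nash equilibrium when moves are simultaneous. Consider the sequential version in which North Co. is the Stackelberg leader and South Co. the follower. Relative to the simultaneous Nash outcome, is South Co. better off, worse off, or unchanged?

Work backward from South Co.'s decision.
- Loc1: BR = Uptown, leader payoff 5.
- Loc2: BR = Downtown, leader payoff 7.
- Loc3: BR = Uptown, leader payoff 1.
- Loc4: BR = Uptown, leader payoff 3.
Among 5, 7, 1, 3, the best is 7 at Loc2. Subgame-perfect outcome: (Loc2, Downtown) with payoffs (7, 10).
Now find the simultaneous Nash equilibrium.
North Co.'s best replies: Uptown→Loc1; Downtown→Loc4.
South Co.'s best replies: Loc1→Uptown; Loc2→Downtown; Loc3→Uptown; Loc4→Uptown.
The unique mutual best reply is (Loc1, Uptown), giving (5, 12).
South Co. earns 10 sequentially versus 12 at the Nash outcome: worse off.

worse off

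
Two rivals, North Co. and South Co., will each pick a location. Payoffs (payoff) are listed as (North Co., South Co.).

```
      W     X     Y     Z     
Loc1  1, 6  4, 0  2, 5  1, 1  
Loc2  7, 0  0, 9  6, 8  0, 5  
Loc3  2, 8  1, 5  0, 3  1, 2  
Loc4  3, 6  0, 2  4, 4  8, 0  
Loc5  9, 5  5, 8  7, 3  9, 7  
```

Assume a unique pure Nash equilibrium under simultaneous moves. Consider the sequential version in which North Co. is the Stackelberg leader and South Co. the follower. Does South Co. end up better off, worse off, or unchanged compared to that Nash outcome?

unchanged

Work backward from South Co.'s decision.
- Loc1: South Co. compares 6, 0, 5, 1 and picks W; North Co. would get 1.
- Loc2: South Co. compares 0, 9, 8, 5 and picks X; North Co. would get 0.
- Loc3: South Co. compares 8, 5, 3, 2 and picks W; North Co. would get 2.
- Loc4: South Co. compares 6, 2, 4, 0 and picks W; North Co. would get 3.
- Loc5: South Co. compares 5, 8, 3, 7 and picks X; North Co. would get 5.
North Co.'s induced payoffs are 1, 0, 2, 3, 5, so North Co. commits to Loc5. Subgame-perfect outcome: (Loc5, X) with payoffs (5, 8).
For the simultaneous game, intersect best replies.
North Co.'s best replies: W→Loc5; X→Loc5; Y→Loc5; Z→Loc5.
South Co.'s best replies: Loc1→W; Loc2→X; Loc3→W; Loc4→W; Loc5→X.
Only (Loc5, X) has each player best-responding; Nash payoffs (5, 8).
South Co. earns 8 sequentially versus 8 at the Nash outcome: unchanged.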